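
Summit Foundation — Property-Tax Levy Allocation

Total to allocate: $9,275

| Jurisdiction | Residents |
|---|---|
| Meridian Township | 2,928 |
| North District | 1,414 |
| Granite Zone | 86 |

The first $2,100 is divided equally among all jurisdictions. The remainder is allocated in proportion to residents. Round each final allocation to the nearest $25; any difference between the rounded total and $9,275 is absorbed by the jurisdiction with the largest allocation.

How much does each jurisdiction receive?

Equal tier: $2,100 ÷ 3 = $700 apiece.
Remainder $7,175 by residents (total 4,428): Meridian Township 4,744.44 → $4,750; North District 2,291.20 → $2,300; Granite Zone 139.35 → $150.
Rounding difference −$25 on remainder applied to Meridian Township.
Totals: Meridian Township $700 + $4,725 = $5,425; North District $700 + $2,300 = $3,000; Granite Zone $700 + $150 = $850.

Meridian Township: $5,425; North District: $3,000; Granite Zone: $850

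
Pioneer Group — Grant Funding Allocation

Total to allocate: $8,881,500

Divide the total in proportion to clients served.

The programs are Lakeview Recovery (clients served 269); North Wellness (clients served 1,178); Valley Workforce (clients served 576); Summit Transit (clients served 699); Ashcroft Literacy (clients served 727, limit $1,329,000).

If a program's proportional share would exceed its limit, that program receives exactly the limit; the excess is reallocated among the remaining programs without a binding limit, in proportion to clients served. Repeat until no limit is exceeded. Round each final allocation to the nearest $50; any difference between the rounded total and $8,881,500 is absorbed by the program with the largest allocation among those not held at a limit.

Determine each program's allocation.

Lakeview Recovery: $746,350 | North Wellness: $3,268,500 | Valley Workforce: $1,598,200 | Summit Transit: $1,939,450 | Ashcroft Literacy: $1,329,000

Clients served total: 3,449.
Unconstrained shares: Lakeview Recovery 692,700.35; North Wellness 3,033,461.00; Valley Workforce 1,483,254.28; Summit Transit 1,799,990.87; Ashcroft Literacy 1,872,093.51.
Capped: Ashcroft Literacy ($1,329,000); residual $7,552,500 reallocated over remaining clients served 2,722.
Shares after redistribution: Lakeview Recovery 746,371.23 → $746,350; North Wellness 3,268,495.59 → $3,268,500; Valley Workforce 1,598,177.81 → $1,598,200; Summit Transit 1,939,455.36 → $1,939,450.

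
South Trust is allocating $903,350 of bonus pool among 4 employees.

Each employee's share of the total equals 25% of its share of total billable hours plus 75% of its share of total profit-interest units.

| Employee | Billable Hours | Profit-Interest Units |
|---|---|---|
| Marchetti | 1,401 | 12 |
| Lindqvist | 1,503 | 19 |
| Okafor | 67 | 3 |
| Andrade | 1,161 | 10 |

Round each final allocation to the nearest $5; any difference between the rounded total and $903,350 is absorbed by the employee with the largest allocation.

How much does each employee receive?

Totals — billable hours 4,132, profit-interest units 44.
Blended shares (25% billable hours + 75% profit-interest units): Marchetti 0.2893; Lindqvist 0.4148; Okafor 0.0552; Andrade 0.2407.
Unrounded shares: Marchetti 261,348.82; Lindqvist 374,709.79; Okafor 49,855.97; Andrade 217,435.42.
At nearest $5: Marchetti $261,350; Lindqvist $374,710; Okafor $49,855; Andrade $217,435. Sum = $903,350.
Rounded total matches; no reconciliation needed.

Marchetti: $261,350 | Lindqvist: $374,710 | Okafor: $49,855 | Andrade: $217,435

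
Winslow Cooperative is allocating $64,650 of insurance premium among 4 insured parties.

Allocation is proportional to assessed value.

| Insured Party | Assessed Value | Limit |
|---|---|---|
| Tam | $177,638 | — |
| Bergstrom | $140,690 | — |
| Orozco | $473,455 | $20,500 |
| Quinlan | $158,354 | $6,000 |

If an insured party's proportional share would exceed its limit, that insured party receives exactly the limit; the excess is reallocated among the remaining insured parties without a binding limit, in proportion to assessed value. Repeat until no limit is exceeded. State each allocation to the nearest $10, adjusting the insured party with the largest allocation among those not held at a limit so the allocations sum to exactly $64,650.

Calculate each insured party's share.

Sum of assessed value: 950,137.
Proportional shares (ignoring caps): Tam 12,086.99; Bergstrom 9,572.94; Orozco 32,215.21; Quinlan 10,774.85.
Cap binds for Orozco ($20,500), Quinlan ($6,000); balance $38,150 reallocated over remaining assessed value 318,328.
Redistributed shares: Tam 21,289.02 → $21,290; Bergstrom 16,860.98 → $16,860.

Tam: $21,290; Bergstrom: $16,860; Orozco: $20,500; Quinlan: $6,000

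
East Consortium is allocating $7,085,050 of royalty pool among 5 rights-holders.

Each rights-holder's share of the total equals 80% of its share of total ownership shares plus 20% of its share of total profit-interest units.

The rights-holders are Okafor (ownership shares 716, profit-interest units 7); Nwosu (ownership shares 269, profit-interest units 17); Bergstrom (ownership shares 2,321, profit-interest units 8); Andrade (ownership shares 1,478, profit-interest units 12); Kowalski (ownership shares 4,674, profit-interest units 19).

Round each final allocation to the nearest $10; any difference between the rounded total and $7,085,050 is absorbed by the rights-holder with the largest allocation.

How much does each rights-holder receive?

Totals — ownership shares 9,458, profit-interest units 63.
Combined weights (80% ownership shares + 20% profit-interest units): Okafor 0.0828; Nwosu 0.0767; Bergstrom 0.2217; Andrade 0.1631; Kowalski 0.4557.
Unrounded shares: Okafor 586,533.80; Nwosu 543,575.51; Bergstrom 1,570,878.87; Andrade 1,155,650.28; Kowalski 3,228,411.53.
At nearest $10: Okafor $586,530; Nwosu $543,580; Bergstrom $1,570,880; Andrade $1,155,650; Kowalski $3,228,410. Sum = $7,085,050.
Sum already equals the total — no adjustment.

Okafor: $586,530; Nwosu: $543,580; Bergstrom: $1,570,880; Andrade: $1,155,650; Kowalski: $3,228,410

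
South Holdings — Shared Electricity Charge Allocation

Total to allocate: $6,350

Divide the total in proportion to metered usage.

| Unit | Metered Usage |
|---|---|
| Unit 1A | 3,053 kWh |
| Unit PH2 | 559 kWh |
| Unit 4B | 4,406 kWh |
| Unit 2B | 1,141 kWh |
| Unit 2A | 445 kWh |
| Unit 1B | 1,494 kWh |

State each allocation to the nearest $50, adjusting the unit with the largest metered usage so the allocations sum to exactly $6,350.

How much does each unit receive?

Metered usage total: 11,098.
Pro-rata amounts: Unit 1A 3,053/11,098 × $6,350 = 1,746.85; Unit PH2 559/11,098 × $6,350 = 319.85; Unit 4B 4,406/11,098 × $6,350 = 2,521.00; Unit 2B 1,141/11,098 × $6,350 = 652.85; Unit 2A 445/11,098 × $6,350 = 254.62; Unit 1B 1,494/11,098 × $6,350 = 854.83.
After rounding ($50): Unit 1A $1,750; Unit PH2 $300; Unit 4B $2,500; Unit 2B $650; Unit 2A $250; Unit 1B $850. Sum = $6,300.
Difference $6,350 − $6,300 = +$50 applied to largest metered usage (Unit 4B): Unit 4B becomes $2,550.

Unit 1A: $1,750 | Unit PH2: $300 | Unit 4B: $2,550 | Unit 2B: $650 | Unit 2A: $250 | Unit 1B: $850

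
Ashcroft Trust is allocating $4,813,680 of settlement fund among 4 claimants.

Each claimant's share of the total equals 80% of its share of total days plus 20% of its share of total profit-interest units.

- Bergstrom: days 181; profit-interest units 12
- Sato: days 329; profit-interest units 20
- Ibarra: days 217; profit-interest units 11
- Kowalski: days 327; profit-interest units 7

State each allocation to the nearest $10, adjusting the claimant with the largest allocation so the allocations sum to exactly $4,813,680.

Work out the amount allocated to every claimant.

Days total 1,054; profit-interest units total 50.
Composite weights (80% days + 20% profit-interest units): Bergstrom 0.1854; Sato 0.3297; Ibarra 0.2087; Kowalski 0.2762.
Raw shares: Bergstrom 892,366.76; Sato 1,587,144.28; Ibarra 1,004,643.33; Kowalski 1,329,525.63.
After rounding ($10): Bergstrom $892,370; Sato $1,587,140; Ibarra $1,004,640; Kowalski $1,329,530. Sum = $4,813,680.
Sum already equals the total — no adjustment.

Bergstrom: $892,370; Sato: $1,587,140; Ibarra: $1,004,640; Kowalski: $1,329,530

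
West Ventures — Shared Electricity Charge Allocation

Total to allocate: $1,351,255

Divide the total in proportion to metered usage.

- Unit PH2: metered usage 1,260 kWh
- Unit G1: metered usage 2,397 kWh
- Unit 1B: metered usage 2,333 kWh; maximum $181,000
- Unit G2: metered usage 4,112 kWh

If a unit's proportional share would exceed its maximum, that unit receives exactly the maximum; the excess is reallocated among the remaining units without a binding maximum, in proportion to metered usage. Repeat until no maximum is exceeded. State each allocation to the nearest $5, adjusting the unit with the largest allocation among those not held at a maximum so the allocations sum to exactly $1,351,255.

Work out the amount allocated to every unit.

Unit PH2: $189,795 · Unit G1: $361,065 · Unit 1B: $181,000 · Unit G2: $619,395

Metered usage total: 10,102.
Pro-rata shares before constraints: Unit PH2 168,539.03; Unit G1 320,625.44; Unit 1B 312,064.73; Unit G2 550,025.79.
Held at cap: Unit 1B ($181,000); remaining pool $1,170,255 reallocated over remaining metered usage 7,769.
Redistributed shares: Unit PH2 189,795.51 → $189,795; Unit G1 361,063.36 → $361,065; Unit G2 619,396.13 → $619,395.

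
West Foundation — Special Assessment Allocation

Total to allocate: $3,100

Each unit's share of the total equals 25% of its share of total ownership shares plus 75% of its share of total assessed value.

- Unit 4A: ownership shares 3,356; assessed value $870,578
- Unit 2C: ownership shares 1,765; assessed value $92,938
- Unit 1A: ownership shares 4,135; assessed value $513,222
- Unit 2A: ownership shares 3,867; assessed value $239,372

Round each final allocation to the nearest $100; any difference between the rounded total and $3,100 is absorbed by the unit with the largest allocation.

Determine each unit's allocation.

Unit 4A: $1,400 | Unit 2C: $200 | Unit 1A: $900 | Unit 2A: $600

Ownership shares total 13,123; assessed value total 1,716,110.
Combined weights (25% ownership shares + 75% assessed value): Unit 4A 0.4444; Unit 2C 0.0742; Unit 1A 0.3031; Unit 2A 0.1783.
Pro-rata amounts: Unit 4A 1,377.66; Unit 2C 230.15; Unit 1A 939.52; Unit 2A 552.68.
At nearest $100: Unit 4A $1,400; Unit 2C $200; Unit 1A $900; Unit 2A $600. Sum = $3,100.
Rounded total matches; no reconciliation needed.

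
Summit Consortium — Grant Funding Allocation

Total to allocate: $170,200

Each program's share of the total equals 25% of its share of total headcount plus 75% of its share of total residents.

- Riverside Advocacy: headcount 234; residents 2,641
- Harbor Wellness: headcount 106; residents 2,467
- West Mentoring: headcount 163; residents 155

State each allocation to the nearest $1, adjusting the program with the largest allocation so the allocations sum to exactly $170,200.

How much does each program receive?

Riverside Advocacy: $83,850; Harbor Wellness: $68,802; West Mentoring: $17,548

Headcount total 503; residents total 5,263.
Composite weights (25% headcount + 75% residents): Riverside Advocacy 0.4927; Harbor Wellness 0.4042; West Mentoring 0.1031.
Unrounded shares: Riverside Advocacy 83,850.05; Harbor Wellness 68,801.98; West Mentoring 17,547.97.
Rounded to nearest $1: Riverside Advocacy $83,850; Harbor Wellness $68,802; West Mentoring $17,548. Sum = $170,200.
No rounding difference to absorb.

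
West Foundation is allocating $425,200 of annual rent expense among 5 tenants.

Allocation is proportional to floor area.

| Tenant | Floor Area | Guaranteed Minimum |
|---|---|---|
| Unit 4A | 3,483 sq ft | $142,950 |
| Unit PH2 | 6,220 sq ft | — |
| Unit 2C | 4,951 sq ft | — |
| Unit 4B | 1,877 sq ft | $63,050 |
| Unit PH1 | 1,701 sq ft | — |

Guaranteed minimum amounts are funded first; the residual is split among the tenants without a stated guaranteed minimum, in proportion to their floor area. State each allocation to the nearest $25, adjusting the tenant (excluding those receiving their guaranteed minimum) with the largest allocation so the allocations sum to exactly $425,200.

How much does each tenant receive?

Unit 4A: $142,950 · Unit PH2: $105,925 · Unit 2C: $84,300 · Unit 4B: $63,050 · Unit PH1: $28,975

Fund the minimums — Unit 4A $142,950; Unit 4B $63,050. Balance $219,200.
Balance split over remaining floor area 12,872: Unit PH2 105,921.69 → $105,925; Unit 2C 84,311.62 → $84,300; Unit PH1 28,966.69 → $28,975.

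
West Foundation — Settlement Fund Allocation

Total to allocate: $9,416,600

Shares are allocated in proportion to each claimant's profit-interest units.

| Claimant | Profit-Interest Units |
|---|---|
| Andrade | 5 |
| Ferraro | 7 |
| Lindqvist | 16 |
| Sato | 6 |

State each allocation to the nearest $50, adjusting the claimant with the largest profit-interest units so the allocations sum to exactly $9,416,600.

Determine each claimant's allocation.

Andrade: $1,384,800 · Ferraro: $1,938,700 · Lindqvist: $4,431,350 · Sato: $1,661,750

Profit-interest units total: 5 + 7 + 16 + 6 = 34.
Proportional shares: Andrade 1,384,794.12; Ferraro 1,938,711.76; Lindqvist 4,431,341.18; Sato 1,661,752.94.
After rounding ($50): Andrade $1,384,800; Ferraro $1,938,700; Lindqvist $4,431,350; Sato $1,661,750. Sum = $9,416,600.
Rounded total matches; no reconciliation needed.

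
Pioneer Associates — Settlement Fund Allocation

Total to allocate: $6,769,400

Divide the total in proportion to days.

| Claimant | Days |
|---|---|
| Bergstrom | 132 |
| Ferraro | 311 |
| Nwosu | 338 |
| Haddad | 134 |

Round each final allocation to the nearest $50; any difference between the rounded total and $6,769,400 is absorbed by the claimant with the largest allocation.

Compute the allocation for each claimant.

Sum of days: 915.
Pro-rata amounts: Bergstrom 132/915 × $6,769,400 = 976,569.18; Ferraro 311/915 × $6,769,400 = 2,300,856.17; Nwosu 338/915 × $6,769,400 = 2,500,608.96; Haddad 134/915 × $6,769,400 = 991,365.68.
After rounding ($50): Bergstrom $976,550; Ferraro $2,300,850; Nwosu $2,500,600; Haddad $991,350. Sum = $6,769,350.
Difference $6,769,400 − $6,769,350 = +$50 applied to largest allocation (Nwosu): Nwosu becomes $2,500,650.

Bergstrom: $976,550 | Ferraro: $2,300,850 | Nwosu: $2,500,650 | Haddad: $991,350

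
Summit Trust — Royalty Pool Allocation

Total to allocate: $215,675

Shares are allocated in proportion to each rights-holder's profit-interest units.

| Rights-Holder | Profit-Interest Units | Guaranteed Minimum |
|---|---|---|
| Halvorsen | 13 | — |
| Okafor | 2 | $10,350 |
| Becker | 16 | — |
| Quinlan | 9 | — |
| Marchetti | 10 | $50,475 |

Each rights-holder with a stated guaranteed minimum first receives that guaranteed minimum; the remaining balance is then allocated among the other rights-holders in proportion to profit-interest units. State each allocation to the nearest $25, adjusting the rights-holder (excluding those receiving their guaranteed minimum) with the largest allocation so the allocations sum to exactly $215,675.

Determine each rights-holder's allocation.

Minimums first: Okafor $10,350; Marchetti $50,475. Residual $154,850.
Residual split over remaining profit-interest units 38: Halvorsen 52,975.00 → $52,975; Becker 65,200.00 → $65,200; Quinlan 36,675.00 → $36,675.

Halvorsen: $52,975 · Okafor: $10,350 · Becker: $65,200 · Quinlan: $36,675 · Marchetti: $50,475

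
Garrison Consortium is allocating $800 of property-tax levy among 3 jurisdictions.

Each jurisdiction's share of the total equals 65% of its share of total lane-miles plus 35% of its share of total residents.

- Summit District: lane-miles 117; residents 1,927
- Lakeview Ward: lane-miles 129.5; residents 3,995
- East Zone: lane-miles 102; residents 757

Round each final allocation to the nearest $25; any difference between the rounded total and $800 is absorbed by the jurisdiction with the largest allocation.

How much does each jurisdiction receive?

Totals — lane-miles 348.5, residents 6,679.
Combined weights (65% lane-miles + 35% residents): Summit District 0.3192; Lakeview Ward 0.4509; East Zone 0.2299.
Pro-rata amounts: Summit District 255.36; Lakeview Ward 360.71; East Zone 183.93.
After rounding ($25): Summit District $250; Lakeview Ward $350; East Zone $175. Sum = $775.
Difference $800 − $775 = +$25 applied to largest allocation (Lakeview Ward): Lakeview Ward becomes $375.

Summit District: $250 · Lakeview Ward: $375 · East Zone: $175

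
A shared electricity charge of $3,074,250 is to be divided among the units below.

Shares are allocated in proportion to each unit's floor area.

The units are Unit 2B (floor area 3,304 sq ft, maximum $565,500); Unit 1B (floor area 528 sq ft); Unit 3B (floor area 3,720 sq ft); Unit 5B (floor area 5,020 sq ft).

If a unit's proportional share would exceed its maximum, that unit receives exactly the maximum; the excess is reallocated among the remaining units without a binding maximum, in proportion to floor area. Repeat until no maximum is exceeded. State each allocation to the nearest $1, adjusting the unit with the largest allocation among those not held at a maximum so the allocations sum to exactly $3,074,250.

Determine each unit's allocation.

Floor area total: 12,572.
Proportional shares (ignoring caps): Unit 2B 807,932.07; Unit 1B 129,112.63; Unit 3B 909,657.17; Unit 5B 1,227,548.12.
Cap binds for Unit 2B ($565,500); balance $2,508,750 reallocated over remaining floor area 9,268.
Remaining shares: Unit 1B 142,924.04 → $142,924; Unit 3B 1,006,964.83 → $1,006,965; Unit 5B 1,358,861.14 → $1,358,861.

Unit 2B: $565,500; Unit 1B: $142,924; Unit 3B: $1,006,965; Unit 5B: $1,358,861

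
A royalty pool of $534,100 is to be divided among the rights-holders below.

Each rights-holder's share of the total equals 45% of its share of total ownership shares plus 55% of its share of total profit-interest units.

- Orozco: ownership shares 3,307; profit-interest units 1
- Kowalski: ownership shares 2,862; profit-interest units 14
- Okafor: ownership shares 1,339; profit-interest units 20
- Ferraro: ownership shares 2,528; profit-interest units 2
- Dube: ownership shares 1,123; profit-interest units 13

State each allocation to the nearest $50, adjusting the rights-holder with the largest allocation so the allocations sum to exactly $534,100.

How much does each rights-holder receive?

Orozco: $77,100 · Kowalski: $143,900 · Okafor: $146,350 · Ferraro: $66,200 · Dube: $100,550

Totals — ownership shares 11,159, profit-interest units 50.
Blended shares (45% ownership shares + 55% profit-interest units): Orozco 0.1444; Kowalski 0.2694; Okafor 0.2740; Ferraro 0.1239; Dube 0.1883.
Proportional shares: Orozco 77,101.99; Kowalski 143,893.79; Okafor 146,341.68; Ferraro 66,198.82; Dube 100,563.72.
Rounded to nearest $50: Orozco $77,100; Kowalski $143,900; Okafor $146,350; Ferraro $66,200; Dube $100,550. Sum = $534,100.
Sum already equals the total — no adjustment.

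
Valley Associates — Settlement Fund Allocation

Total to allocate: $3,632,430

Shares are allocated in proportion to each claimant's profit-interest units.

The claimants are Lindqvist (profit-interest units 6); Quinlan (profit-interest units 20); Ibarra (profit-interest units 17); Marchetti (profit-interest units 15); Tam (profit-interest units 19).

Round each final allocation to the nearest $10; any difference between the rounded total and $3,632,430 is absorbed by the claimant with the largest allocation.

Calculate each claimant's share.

Combined profit-interest units = 77.
Pro-rata amounts: Lindqvist 6/77 × $3,632,430 = 283,046.49; Quinlan 20/77 × $3,632,430 = 943,488.31; Ibarra 17/77 × $3,632,430 = 801,965.06; Marchetti 15/77 × $3,632,430 = 707,616.23; Tam 19/77 × $3,632,430 = 896,313.90.
At nearest $10: Lindqvist $283,050; Quinlan $943,490; Ibarra $801,970; Marchetti $707,620; Tam $896,310. Sum = $3,632,440.
Difference $3,632,430 − $3,632,440 = −$10 applied to largest allocation (Quinlan): Quinlan becomes $943,480.

Lindqvist: $283,050; Quinlan: $943,480; Ibarra: $801,970; Marchetti: $707,620; Tam: $896,310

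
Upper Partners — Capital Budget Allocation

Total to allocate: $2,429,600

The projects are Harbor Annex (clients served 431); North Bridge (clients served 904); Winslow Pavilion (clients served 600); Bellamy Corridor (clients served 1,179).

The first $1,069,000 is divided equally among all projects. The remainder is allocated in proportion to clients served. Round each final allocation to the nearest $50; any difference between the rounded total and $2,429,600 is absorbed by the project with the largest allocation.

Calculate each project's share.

Harbor Annex: $455,550 | North Bridge: $662,250 | Winslow Pavilion: $529,400 | Bellamy Corridor: $782,400

$1,069,000 shared equally gives $267,250 per project.
Remainder $1,360,600 by clients served (total 3,114): Harbor Annex 188,316.83 → $188,300; North Bridge 394,984.71 → $395,000; Winslow Pavilion 262,158.00 → $262,150; Bellamy Corridor 515,140.46 → $515,150.
Totals: Harbor Annex $267,250 + $188,300 = $455,550; North Bridge $267,250 + $395,000 = $662,250; Winslow Pavilion $267,250 + $262,150 = $529,400; Bellamy Corridor $267,250 + $515,150 = $782,400.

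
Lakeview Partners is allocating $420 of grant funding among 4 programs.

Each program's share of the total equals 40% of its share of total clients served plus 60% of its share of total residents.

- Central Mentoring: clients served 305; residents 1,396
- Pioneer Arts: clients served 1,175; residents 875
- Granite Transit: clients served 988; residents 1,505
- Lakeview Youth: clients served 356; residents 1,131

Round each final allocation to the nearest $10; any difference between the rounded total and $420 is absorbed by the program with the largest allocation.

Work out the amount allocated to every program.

Central Mentoring: $90 · Pioneer Arts: $110 · Granite Transit: $140 · Lakeview Youth: $80

Clients served total 2,824; residents total 4,907.
Blended shares (40% clients served + 60% residents): Central Mentoring 0.2139; Pioneer Arts 0.2734; Granite Transit 0.3240; Lakeview Youth 0.1887.
Raw shares: Central Mentoring 89.84; Pioneer Arts 114.84; Granite Transit 136.07; Lakeview Youth 79.26.
Rounded to nearest $10: Central Mentoring $90; Pioneer Arts $110; Granite Transit $140; Lakeview Youth $80. Sum = $420.
Rounded total matches; no reconciliation needed.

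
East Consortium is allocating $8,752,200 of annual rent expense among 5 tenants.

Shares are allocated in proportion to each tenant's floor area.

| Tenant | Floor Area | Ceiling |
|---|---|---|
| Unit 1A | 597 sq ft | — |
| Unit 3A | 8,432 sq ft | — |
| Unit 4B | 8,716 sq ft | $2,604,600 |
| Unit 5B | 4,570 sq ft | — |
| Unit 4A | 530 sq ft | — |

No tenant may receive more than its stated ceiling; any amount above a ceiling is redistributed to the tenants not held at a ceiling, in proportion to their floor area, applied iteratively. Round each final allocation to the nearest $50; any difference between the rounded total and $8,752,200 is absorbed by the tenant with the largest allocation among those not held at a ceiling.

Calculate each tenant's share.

Unit 1A: $259,750 · Unit 3A: $3,668,800 · Unit 4B: $2,604,600 · Unit 5B: $1,988,450 · Unit 4A: $230,600

Combined floor area = 22,845.
Pro-rata shares before constraints: Unit 1A 228,718.03; Unit 3A 3,230,402.73; Unit 4B 3,339,206.62; Unit 5B 1,750,823.11; Unit 4A 203,049.51.
Held at cap: Unit 4B ($2,604,600); balance $6,147,600 reallocated over remaining floor area 14,129.
Redistributed shares: Unit 1A 259,757.75 → $259,750; Unit 3A 3,668,806.23 → $3,668,800; Unit 5B 1,988,430.32 → $1,988,450; Unit 4A 230,605.70 → $230,600.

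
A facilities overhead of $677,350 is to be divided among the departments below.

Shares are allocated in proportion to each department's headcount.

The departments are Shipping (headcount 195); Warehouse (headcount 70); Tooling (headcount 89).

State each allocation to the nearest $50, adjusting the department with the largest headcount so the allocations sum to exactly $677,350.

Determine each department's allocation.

Headcount total: 195 + 70 + 89 = 354.
Raw shares: Shipping 373,116.53; Warehouse 133,939.27; Tooling 170,294.21.
Rounded to nearest $50: Shipping $373,100; Warehouse $133,950; Tooling $170,300. Sum = $677,350.
Sum already equals the total — no adjustment.

Shipping: $373,100 · Warehouse: $133,950 · Tooling: $170,300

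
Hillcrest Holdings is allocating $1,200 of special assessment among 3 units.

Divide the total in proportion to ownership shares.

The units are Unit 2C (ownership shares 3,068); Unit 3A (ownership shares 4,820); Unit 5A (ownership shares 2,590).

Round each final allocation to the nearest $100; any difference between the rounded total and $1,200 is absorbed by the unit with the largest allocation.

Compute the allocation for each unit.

Ownership shares total: 10,478.
Pro-rata amounts: Unit 2C 3,068/10,478 × $1,200 = 351.36; Unit 3A 4,820/10,478 × $1,200 = 552.01; Unit 5A 2,590/10,478 × $1,200 = 296.62.
After rounding ($100): Unit 2C $400; Unit 3A $600; Unit 5A $300. Sum = $1,300.
Difference $1,200 − $1,300 = −$100 applied to largest allocation (Unit 3A): Unit 3A becomes $500.

Unit 2C: $400 · Unit 3A: $500 · Unit 5A: $300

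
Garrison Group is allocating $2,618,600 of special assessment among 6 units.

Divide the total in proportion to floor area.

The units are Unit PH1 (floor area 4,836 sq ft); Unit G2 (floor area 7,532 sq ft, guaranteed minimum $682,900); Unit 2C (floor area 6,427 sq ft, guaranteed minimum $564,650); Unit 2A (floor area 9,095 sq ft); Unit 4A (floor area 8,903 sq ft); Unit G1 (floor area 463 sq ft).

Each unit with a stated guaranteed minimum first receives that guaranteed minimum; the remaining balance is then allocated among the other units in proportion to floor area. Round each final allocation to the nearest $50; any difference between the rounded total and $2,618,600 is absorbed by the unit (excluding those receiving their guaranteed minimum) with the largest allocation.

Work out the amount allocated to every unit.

Unit PH1: $284,600 | Unit G2: $682,900 | Unit 2C: $564,650 | Unit 2A: $535,250 | Unit 4A: $523,950 | Unit G1: $27,250

Minimums first: Unit G2 $682,900; Unit 2C $564,650. Balance $1,371,050.
Balance split over remaining floor area 23,297: Unit PH1 284,603.07 → $284,600; Unit 2A 535,249.16 → $535,250; Unit 4A 523,949.79 → $523,950; Unit G1 27,247.98 → $27,250.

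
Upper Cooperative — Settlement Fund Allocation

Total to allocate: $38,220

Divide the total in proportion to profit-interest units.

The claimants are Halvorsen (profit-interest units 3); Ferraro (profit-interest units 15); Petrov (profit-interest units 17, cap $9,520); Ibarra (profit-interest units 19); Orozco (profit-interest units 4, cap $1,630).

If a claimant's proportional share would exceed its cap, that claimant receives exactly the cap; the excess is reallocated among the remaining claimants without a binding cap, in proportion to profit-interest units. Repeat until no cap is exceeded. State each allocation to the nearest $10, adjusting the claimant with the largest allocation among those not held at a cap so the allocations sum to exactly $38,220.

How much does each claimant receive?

Combined profit-interest units = 58.
Proportional shares (ignoring caps): Halvorsen 1,976.90; Ferraro 9,884.48; Petrov 11,202.41; Ibarra 12,520.34; Orozco 2,635.86.
Capped: Petrov ($9,520), Orozco ($1,630); residual $27,070 reallocated over remaining profit-interest units 37.
Shares after redistribution: Halvorsen 2,194.86 → $2,190; Ferraro 10,974.32 → $10,970; Ibarra 13,900.81 → $13,900.
Rounding difference +$10 applied to Ibarra → $13,910.

Halvorsen: $2,190 · Ferraro: $10,970 · Petrov: $9,520 · Ibarra: $13,910 · Orozco: $1,630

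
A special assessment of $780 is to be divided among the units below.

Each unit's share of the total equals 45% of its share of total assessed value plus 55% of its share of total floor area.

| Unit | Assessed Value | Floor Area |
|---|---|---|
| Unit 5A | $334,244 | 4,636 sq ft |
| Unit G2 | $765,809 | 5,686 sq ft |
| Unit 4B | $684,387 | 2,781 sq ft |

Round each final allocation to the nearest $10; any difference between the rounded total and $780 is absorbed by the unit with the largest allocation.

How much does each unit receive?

Assessed value total 1,784,440; floor area total 13,103.
Combined weights (45% assessed value + 55% floor area): Unit 5A 0.2789; Unit G2 0.4318; Unit 4B 0.2893.
Pro-rata amounts: Unit 5A 217.53; Unit G2 336.80; Unit 4B 225.67.
At nearest $10: Unit 5A $220; Unit G2 $340; Unit 4B $230. Sum = $790.
Difference $780 − $790 = −$10 applied to largest allocation (Unit G2): Unit G2 becomes $330.

Unit 5A: $220 | Unit G2: $330 | Unit 4B: $230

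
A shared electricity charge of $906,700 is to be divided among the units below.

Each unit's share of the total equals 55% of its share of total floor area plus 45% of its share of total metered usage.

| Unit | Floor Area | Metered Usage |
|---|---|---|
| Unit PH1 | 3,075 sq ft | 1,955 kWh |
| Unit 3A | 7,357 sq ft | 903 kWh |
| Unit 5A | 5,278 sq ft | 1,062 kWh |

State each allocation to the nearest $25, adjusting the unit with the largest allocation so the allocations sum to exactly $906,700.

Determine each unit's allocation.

Floor area total 15,710; metered usage total 3,920.
Combined weights (55% floor area + 45% metered usage): Unit PH1 0.3321; Unit 3A 0.3612; Unit 5A 0.3067.
Unrounded shares: Unit PH1 301,097.28; Unit 3A 327,523.58; Unit 5A 278,079.14.
Rounded to nearest $25: Unit PH1 $301,100; Unit 3A $327,525; Unit 5A $278,075. Sum = $906,700.
Sum already equals the total — no adjustment.

Unit PH1: $301,100 · Unit 3A: $327,525 · Unit 5A: $278,075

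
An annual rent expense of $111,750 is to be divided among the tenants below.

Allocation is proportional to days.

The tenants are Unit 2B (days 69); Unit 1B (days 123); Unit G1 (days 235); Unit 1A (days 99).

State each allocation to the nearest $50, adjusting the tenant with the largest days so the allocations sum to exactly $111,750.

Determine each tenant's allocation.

Unit 2B: $14,650 | Unit 1B: $26,150 | Unit G1: $49,900 | Unit 1A: $21,050

Combined days = 526.
Raw shares: Unit 2B 69/526 × $111,750 = 14,659.22; Unit 1B 123/526 × $111,750 = 26,131.65; Unit G1 235/526 × $111,750 = 49,926.33; Unit 1A 99/526 × $111,750 = 21,032.79.
Rounded to nearest $50: Unit 2B $14,650; Unit 1B $26,150; Unit G1 $49,950; Unit 1A $21,050. Sum = $111,800.
Difference $111,750 − $111,800 = −$50 applied to largest days (Unit G1): Unit G1 becomes $49,900.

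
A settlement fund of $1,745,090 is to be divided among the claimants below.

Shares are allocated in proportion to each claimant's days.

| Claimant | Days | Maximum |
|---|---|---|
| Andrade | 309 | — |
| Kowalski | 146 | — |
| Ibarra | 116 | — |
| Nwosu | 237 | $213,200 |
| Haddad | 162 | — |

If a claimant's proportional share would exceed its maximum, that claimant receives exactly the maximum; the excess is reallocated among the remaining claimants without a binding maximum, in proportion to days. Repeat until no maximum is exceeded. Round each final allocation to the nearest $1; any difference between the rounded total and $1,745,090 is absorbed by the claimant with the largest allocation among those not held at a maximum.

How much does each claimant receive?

Sum of days: 970.
Pro-rata shares before constraints: Andrade 555,910.11; Kowalski 262,663.03; Ibarra 208,691.18; Nwosu 426,377.66; Haddad 291,448.02.
Cap binds for Nwosu ($213,200); residual $1,531,890 reallocated over remaining days 733.
Shares after redistribution: Andrade 645,776.28 → $645,776; Kowalski 305,124.07 → $305,124; Ibarra 242,427.34 → $242,427; Haddad 338,562.32 → $338,562.
Rounding difference +$1 applied to Andrade → $645,777.

Andrade: $645,777 · Kowalski: $305,124 · Ibarra: $242,427 · Nwosu: $213,200 · Haddad: $338,562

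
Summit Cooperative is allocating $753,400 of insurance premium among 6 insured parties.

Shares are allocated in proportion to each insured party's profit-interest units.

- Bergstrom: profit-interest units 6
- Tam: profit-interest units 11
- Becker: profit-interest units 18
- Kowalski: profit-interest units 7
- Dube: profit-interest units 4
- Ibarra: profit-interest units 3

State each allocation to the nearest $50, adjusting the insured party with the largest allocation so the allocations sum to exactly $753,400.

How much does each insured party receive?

Bergstrom: $92,250 | Tam: $169,150 | Becker: $276,700 | Kowalski: $107,650 | Dube: $61,500 | Ibarra: $46,150

Sum of profit-interest units: 49.
Proportional shares: Bergstrom 6/49 × $753,400 = 92,253.06; Tam 11/49 × $753,400 = 169,130.61; Becker 18/49 × $753,400 = 276,759.18; Kowalski 7/49 × $753,400 = 107,628.57; Dube 4/49 × $753,400 = 61,502.04; Ibarra 3/49 × $753,400 = 46,126.53.
After rounding ($50): Bergstrom $92,250; Tam $169,150; Becker $276,750; Kowalski $107,650; Dube $61,500; Ibarra $46,150. Sum = $753,450.
Difference $753,400 − $753,450 = −$50 applied to largest allocation (Becker): Becker becomes $276,700.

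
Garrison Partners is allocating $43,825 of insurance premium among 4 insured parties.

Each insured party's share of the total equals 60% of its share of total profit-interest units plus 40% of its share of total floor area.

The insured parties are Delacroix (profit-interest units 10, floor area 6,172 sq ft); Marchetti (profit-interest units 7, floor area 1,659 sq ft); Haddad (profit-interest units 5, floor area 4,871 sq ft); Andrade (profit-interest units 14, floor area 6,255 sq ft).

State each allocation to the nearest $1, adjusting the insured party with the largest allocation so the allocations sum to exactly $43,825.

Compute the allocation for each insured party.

Totals — profit-interest units 36, floor area 18,957.
Composite weights (60% profit-interest units + 40% floor area): Delacroix 0.2969; Marchetti 0.1517; Haddad 0.1861; Andrade 0.3653.
Raw shares: Delacroix 13,011.57; Marchetti 6,647.03; Haddad 8,156.42; Andrade 16,009.98.
At nearest $1: Delacroix $13,012; Marchetti $6,647; Haddad $8,156; Andrade $16,010. Sum = $43,825.
Sum already equals the total — no adjustment.

Delacroix: $13,012 | Marchetti: $6,647 | Haddad: $8,156 | Andrade: $16,010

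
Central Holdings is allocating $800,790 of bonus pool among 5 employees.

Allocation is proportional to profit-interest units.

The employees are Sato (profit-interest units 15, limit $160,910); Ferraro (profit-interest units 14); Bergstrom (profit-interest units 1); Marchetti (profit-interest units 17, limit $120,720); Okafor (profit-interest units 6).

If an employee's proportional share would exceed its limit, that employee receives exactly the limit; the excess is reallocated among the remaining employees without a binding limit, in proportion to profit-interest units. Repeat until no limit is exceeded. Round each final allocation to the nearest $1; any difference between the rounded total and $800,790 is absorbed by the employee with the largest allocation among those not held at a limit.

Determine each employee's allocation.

Sato: $160,910 · Ferraro: $346,107 · Bergstrom: $24,722 · Marchetti: $120,720 · Okafor: $148,331

Sum of profit-interest units: 53.
Pro-rata shares before constraints: Sato 226,638.68; Ferraro 211,529.43; Bergstrom 15,109.25; Marchetti 256,857.17; Okafor 90,655.47.
Held at cap: Sato ($160,910), Marchetti ($120,720); residual $519,160 reallocated over remaining profit-interest units 21.
Shares after redistribution: Ferraro 346,106.67 → $346,107; Bergstrom 24,721.90 → $24,722; Okafor 148,331.43 → $148,331.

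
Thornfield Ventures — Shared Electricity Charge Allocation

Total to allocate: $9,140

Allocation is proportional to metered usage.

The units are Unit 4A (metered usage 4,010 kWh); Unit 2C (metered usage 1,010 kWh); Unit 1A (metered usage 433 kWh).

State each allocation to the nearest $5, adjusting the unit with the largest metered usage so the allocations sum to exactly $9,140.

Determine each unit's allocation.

Unit 4A: $6,720 | Unit 2C: $1,695 | Unit 1A: $725

Combined metered usage = 4,010 + 1,010 + 433 = 5,453.
Proportional shares: Unit 4A 6,721.33; Unit 2C 1,692.90; Unit 1A 725.77.
Rounded to nearest $5: Unit 4A $6,720; Unit 2C $1,695; Unit 1A $725. Sum = $9,140.
No rounding difference to absorb.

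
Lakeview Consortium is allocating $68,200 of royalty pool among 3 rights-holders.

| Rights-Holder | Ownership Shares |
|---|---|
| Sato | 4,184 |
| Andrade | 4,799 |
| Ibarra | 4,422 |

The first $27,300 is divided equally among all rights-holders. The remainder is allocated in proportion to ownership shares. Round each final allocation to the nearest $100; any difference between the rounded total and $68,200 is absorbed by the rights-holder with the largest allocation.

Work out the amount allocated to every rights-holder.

Sato: $21,900 | Andrade: $23,700 | Ibarra: $22,600

$27,300 shared equally gives $9,100 per rights-holder.
Remainder $40,900 by ownership shares (total 13,405): Sato 12,765.80 → $12,800; Andrade 14,642.23 → $14,600; Ibarra 13,491.97 → $13,500.
Totals: Sato $9,100 + $12,800 = $21,900; Andrade $9,100 + $14,600 = $23,700; Ibarra $9,100 + $13,500 = $22,600.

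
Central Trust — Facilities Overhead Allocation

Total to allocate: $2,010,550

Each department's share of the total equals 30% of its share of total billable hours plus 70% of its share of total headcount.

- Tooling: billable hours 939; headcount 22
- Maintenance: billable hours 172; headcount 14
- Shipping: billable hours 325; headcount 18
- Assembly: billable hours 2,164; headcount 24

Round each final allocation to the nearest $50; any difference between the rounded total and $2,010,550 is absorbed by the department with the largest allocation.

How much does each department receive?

Totals — billable hours 3,600, headcount 78.
Composite weights (30% billable hours + 70% headcount): Tooling 0.2757; Maintenance 0.1400; Shipping 0.1886; Assembly 0.3957.
Proportional shares: Tooling 554,280.28; Maintenance 281,425.45; Shipping 379,233.55; Assembly 795,610.72.
At nearest $50: Tooling $554,300; Maintenance $281,450; Shipping $379,250; Assembly $795,600. Sum = $2,010,600.
Difference $2,010,550 − $2,010,600 = −$50 applied to largest allocation (Assembly): Assembly becomes $795,550.

Tooling: $554,300 | Maintenance: $281,450 | Shipping: $379,250 | Assembly: $795,550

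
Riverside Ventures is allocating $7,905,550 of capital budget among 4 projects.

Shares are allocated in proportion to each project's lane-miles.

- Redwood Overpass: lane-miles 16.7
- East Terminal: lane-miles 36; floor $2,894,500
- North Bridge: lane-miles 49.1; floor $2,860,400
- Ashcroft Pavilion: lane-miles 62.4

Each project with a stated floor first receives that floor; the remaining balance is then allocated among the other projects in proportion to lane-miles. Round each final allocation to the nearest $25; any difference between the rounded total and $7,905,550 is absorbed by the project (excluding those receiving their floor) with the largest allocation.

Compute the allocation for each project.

Fund the minimums — East Terminal $2,894,500; North Bridge $2,860,400. Balance $2,150,650.
Balance split over remaining lane-miles 79.1: Redwood Overpass 454,056.32 → $454,050; Ashcroft Pavilion 1,696,593.68 → $1,696,600.

Redwood Overpass: $454,050; East Terminal: $2,894,500; North Bridge: $2,860,400; Ashcroft Pavilion: $1,696,600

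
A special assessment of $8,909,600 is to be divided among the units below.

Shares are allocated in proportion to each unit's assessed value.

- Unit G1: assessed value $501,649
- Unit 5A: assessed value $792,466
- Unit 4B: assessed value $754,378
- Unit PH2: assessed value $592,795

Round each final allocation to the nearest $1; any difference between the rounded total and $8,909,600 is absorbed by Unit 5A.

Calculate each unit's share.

Unit G1: $1,692,164 | Unit 5A: $2,673,148 | Unit 4B: $2,544,670 | Unit PH2: $1,999,618

Assessed value total: 2,641,288.
Proportional shares: Unit G1 501,649/2,641,288 × $8,909,600 = 1,692,163.80; Unit 5A 792,466/2,641,288 × $8,909,600 = 2,673,148.51; Unit 4B 754,378/2,641,288 × $8,909,600 = 2,544,669.96; Unit PH2 592,795/2,641,288 × $8,909,600 = 1,999,617.74.
At nearest $1: Unit G1 $1,692,164; Unit 5A $2,673,149; Unit 4B $2,544,670; Unit PH2 $1,999,618. Sum = $8,909,601.
Difference $8,909,600 − $8,909,601 = −$1 applied to Unit 5A: Unit 5A becomes $2,673,148.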